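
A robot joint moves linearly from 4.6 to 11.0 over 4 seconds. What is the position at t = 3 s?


s = t/T = 3/4 = 0.75
p(t) = p0 + (pf-p0)*s
= 4.6 + (11.0 - 4.6) * 0.75
= 9.4


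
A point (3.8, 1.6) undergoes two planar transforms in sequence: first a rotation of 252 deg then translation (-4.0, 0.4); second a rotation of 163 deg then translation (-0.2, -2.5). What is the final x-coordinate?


After transform 1:
x1 = cos(252)*3.8 - sin(252)*1.6 + -4.0 = -3.6526
y1 = sin(252)*3.8 + cos(252)*1.6 + 0.4 = -3.7084
After transform 2:
x2 = cos(163)*-3.6526 - sin(163)*-3.7084 + -0.2
= 4.3772


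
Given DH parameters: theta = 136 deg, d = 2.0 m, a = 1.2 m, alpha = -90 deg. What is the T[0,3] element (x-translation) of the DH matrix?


T[0,3] = a * cos(theta)
= 1.2 * cos(136 deg)
= 1.2 * -0.7193
= -0.8632


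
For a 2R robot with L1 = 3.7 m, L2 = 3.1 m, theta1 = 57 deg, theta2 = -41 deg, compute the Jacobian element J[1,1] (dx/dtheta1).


J[1,1] = -L1*sin(t1) - L2*sin(t1+t2)
= -3.7*sin(57) - 3.1*sin(16)
= -3.9576


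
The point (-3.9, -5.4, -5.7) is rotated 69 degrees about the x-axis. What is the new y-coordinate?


Rotation about x-axis: y' = y*cos(theta) - z*sin(theta)
= -5.4 * 0.3584 - -5.7 * 0.9336
= 3.3862


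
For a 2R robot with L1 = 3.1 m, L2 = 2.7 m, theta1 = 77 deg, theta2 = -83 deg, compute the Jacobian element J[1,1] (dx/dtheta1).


J[1,1] = -L1*sin(t1) - L2*sin(t1+t2)
= -3.1*sin(77) - 2.7*sin(-6)
= -2.7383


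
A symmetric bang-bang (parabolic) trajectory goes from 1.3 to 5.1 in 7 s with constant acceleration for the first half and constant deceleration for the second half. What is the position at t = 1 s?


Symmetric rest-to-rest: each phase covers (pf-p0)/2 in time T/2. 0.5*a*(T/2)^2 = (pf-p0)/2 => a = 4*(pf-p0)/T^2
a = 4*(5.1-1.3)/7^2 = 0.3102
t = 1 is in the acceleration phase (t <= T/2).
p = p0 + 0.5*a*t^2 = 1.3 + 0.5*0.3102*1^2
= 1.4551


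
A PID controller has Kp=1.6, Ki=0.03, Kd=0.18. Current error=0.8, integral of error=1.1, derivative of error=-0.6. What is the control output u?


u = Kp*e + Ki*int(e) + Kd*de/dt
= 1.6*0.8 + 0.03*1.1 + 0.18*(-0.6)
= 1.28 + 0.033 + -0.108
= 1.205


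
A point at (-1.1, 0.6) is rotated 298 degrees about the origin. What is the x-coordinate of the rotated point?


x' = x*cos(theta) - y*sin(theta)
cos(298 deg) = 0.4695, sin(298 deg) = -0.8829
x' = -1.1 * 0.4695 - 0.6 * -0.8829
= -0.5164 - -0.5298
= 0.0133


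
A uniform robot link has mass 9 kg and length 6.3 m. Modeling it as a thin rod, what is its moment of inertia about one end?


I = (1/3) * m * L^2
= (1/3) * 9 * 6.3^2
= 0.333333 * 9 * 39.69
= 119.07 kg*m^2


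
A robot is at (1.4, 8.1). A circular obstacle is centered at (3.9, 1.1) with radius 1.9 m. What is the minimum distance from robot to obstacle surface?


center_dist = sqrt((1.4-3.9)^2 + (8.1-1.1)^2)
= sqrt(6.25 + 49.0)
= 7.433
min_dist = center_dist - radius = 7.433 - 1.9 = 5.533 m


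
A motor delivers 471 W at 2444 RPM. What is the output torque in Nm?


omega = 2444 * 2*pi/60 = 255.9351 rad/s
tau = P / omega = 471 / 255.9351
= 1.8403 Nm


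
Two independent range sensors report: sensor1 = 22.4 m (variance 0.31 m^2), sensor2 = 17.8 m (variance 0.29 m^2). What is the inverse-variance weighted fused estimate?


w1 = (1/var1) / (1/var1 + 1/var2)
   = 3.2258 / (3.2258 + 3.4483) = 0.4833
w2 = 1 - w1 = 0.5167
fused = w1*s1 + w2*s2 = 10.8267 + 9.1967
= 20.0233 m


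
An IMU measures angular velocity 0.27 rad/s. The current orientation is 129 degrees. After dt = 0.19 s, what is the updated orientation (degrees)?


delta_theta = w * dt = 0.27 * 0.19 = 0.0513 rad
= 2.9393 deg
theta_new = 129 + 2.9393 = 131.9393 deg


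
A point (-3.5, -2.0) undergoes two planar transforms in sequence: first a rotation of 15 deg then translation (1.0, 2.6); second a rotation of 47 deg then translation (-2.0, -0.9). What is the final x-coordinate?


After transform 1:
x1 = cos(15)*-3.5 - sin(15)*-2.0 + 1.0 = -1.8631
y1 = sin(15)*-3.5 + cos(15)*-2.0 + 2.6 = -0.2377
After transform 2:
x2 = cos(47)*-1.8631 - sin(47)*-0.2377 + -2.0
= -3.0968


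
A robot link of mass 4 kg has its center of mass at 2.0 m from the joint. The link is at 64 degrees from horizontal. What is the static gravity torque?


tau = m*g*L*cos(angle)
= 4 * 9.81 * 2.0 * cos(64 deg)
= 4 * 9.81 * 2.0 * 0.4384
= 34.4034 Nm


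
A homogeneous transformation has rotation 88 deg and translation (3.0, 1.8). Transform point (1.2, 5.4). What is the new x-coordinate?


x' = cos(theta)*px - sin(theta)*py + tx
= 0.0349*1.2 - 0.9994*5.4 + 3.0
= -2.3548


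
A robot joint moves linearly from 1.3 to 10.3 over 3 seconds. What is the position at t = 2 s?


s = t/T = 2/3 = 0.6667
p(t) = p0 + (pf-p0)*s
= 1.3 + (10.3 - 1.3) * 0.6667
= 7.3


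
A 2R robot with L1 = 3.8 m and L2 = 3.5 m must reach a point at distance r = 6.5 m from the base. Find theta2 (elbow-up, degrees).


cos(theta2) = (r^2 - L1^2 - L2^2) / (2*L1*L2)
cos(theta2) = (42.25 - 14.44 - 12.25) / 26.6
cos(theta2) = 0.584962
theta2 = 54.1997 degrees


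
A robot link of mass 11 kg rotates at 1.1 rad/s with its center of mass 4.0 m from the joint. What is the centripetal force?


F = m * omega^2 * r
= 11 * 1.1^2 * 4.0
= 11 * 1.21 * 4.0
= 53.24 N


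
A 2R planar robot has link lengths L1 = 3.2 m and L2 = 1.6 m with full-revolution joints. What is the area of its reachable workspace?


r_max = L1 + L2 = 4.8 m
r_min = |L1 - L2| = 1.6 m
Area = pi*(r_max^2 - r_min^2)
= pi*(23.04 - 2.56)
= pi * 20.48
= 64.3398 m^2


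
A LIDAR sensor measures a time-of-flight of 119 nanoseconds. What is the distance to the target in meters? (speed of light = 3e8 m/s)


tof = 119 ns = 1.19e-07 s
dist = c * tof / 2
= 3e8 * 1.19e-07 / 2
= 17.85 m


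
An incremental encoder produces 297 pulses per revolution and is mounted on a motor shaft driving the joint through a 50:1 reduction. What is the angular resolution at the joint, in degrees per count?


counts per rev = 297
effective counts at joint = 297 * 50 = 14850
resolution = 360 / 14850
= 0.0242 deg/count


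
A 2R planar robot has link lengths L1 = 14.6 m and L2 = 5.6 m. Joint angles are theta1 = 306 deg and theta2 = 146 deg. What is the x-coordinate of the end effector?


Convert angles to radians: theta1 = 5.3407, theta2 = 2.5482
x = L1*cos(theta1) + L2*cos(theta1+theta2)
x = 8.5817 + -0.1954
x = 8.3862


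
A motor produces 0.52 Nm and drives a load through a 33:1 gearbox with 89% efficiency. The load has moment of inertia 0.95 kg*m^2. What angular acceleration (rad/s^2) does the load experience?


tau_out = tau_motor * N * eta
= 0.52 * 33 * 0.89 = 15.2724 Nm
alpha = tau_out / I = 15.2724 / 0.95
= 16.0762 rad/s^2


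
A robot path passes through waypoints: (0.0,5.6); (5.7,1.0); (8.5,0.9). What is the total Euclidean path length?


Segment lengths:
  seg1 = sqrt((5.7)^2 + (-4.6)^2) = 7.3246
  seg2 = sqrt((2.8)^2 + (-0.1)^2) = 2.8018
Total = 10.1264


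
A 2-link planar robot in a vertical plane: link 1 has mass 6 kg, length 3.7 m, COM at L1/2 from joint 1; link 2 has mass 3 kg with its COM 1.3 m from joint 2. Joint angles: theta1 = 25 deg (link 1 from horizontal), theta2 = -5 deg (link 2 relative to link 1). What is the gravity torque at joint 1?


Horizontal distance from joint 1 to link-1 COM:
  x_c1 = (L1/2)*cos(t1) = 1.85 * 0.9063 = 1.6767 m
Horizontal distance from joint 1 to link-2 COM:
  x_c2 = L1*cos(t1) + Lc2*cos(t1+t2)
       = 3.7*0.9063 + 1.3*0.9397 = 4.5749 m
tau1 = m1*g*x_c1 + m2*g*x_c2
     = 6*9.81*1.6767 + 3*9.81*4.5749
     = 98.6888 + 134.6405
     = 233.3292 Nm


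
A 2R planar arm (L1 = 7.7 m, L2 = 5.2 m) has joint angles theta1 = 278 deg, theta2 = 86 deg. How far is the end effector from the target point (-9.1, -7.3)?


End effector via forward kinematics:
x = L1*cos(t1) + L2*cos(t1+t2) = 6.259
y = L1*sin(t1) + L2*sin(t1+t2) = -7.2623
Distance to target:
d = sqrt((-9.1 - 6.259)^2 + (-7.3 - -7.2623)^2)
= sqrt(235.8978 + 0.0014)
= 15.359 m


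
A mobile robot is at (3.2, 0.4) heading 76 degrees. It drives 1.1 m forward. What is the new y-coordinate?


y_new = y0 + d*sin(theta)
= 0.4 + 1.1*sin(76)
= 0.4 + 1.0673
= 1.4673


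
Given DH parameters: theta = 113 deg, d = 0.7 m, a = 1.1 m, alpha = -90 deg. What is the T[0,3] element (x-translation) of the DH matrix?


T[0,3] = a * cos(theta)
= 1.1 * cos(113 deg)
= 1.1 * -0.3907
= -0.4298


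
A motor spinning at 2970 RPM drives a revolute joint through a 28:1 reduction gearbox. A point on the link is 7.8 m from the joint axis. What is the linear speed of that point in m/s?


omega_motor = 2970 * 2*pi/60 = 311.0177 rad/s
omega_joint = omega_motor / 28 = 11.1078 rad/s
v = omega_joint * r = 11.1078 * 7.8
= 86.6406 m/s


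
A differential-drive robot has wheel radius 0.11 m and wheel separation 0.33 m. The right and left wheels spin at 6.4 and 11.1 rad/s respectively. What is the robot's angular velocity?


vR = r*wR = 0.11*6.4 = 0.704 m/s
vL = r*wL = 0.11*11.1 = 1.221 m/s
v = (vR+vL)/2 = 0.9625 m/s
omega = (vR-vL)/L = -1.5667 rad/s
angular velocity = -1.5667 rad/s


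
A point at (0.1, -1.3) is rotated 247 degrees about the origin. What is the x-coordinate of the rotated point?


x' = x*cos(theta) - y*sin(theta)
cos(247 deg) = -0.3907, sin(247 deg) = -0.9205
x' = 0.1 * -0.3907 - -1.3 * -0.9205
= -0.0391 - 1.1967
= -1.2357


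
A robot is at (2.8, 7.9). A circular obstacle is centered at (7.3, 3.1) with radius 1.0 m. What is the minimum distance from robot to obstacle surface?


center_dist = sqrt((2.8-7.3)^2 + (7.9-3.1)^2)
= sqrt(20.25 + 23.04)
= 6.5795
min_dist = center_dist - radius = 6.5795 - 1.0 = 5.5795 m


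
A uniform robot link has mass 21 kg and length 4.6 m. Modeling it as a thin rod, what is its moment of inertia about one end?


I = (1/3) * m * L^2
= (1/3) * 21 * 4.6^2
= 0.333333 * 21 * 21.16
= 148.12 kg*m^2


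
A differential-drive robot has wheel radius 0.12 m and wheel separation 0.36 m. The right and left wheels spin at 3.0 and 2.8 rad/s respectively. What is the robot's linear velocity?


vR = r*wR = 0.12*3.0 = 0.36 m/s
vL = r*wL = 0.12*2.8 = 0.336 m/s
v = (vR+vL)/2 = 0.348 m/s
omega = (vR-vL)/L = 0.0667 rad/s
linear velocity = 0.348 m/s


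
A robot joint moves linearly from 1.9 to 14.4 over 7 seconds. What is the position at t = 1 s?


s = t/T = 1/7 = 0.1429
p(t) = p0 + (pf-p0)*s
= 1.9 + (14.4 - 1.9) * 0.1429
= 3.6857


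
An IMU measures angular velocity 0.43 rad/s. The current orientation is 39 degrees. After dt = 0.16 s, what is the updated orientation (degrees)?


delta_theta = w * dt = 0.43 * 0.16 = 0.0688 rad
= 3.9419 deg
theta_new = 39 + 3.9419 = 42.9419 deg


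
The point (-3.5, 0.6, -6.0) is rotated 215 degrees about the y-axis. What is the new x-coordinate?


Rotation about y-axis: x' = x*cos(theta) + z*sin(theta)
= -3.5 * -0.8192 + -6.0 * -0.5736
= 6.3085


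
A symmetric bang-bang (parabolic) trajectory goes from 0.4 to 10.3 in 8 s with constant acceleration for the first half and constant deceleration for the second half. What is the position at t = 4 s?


Symmetric rest-to-rest: each phase covers (pf-p0)/2 in time T/2. 0.5*a*(T/2)^2 = (pf-p0)/2 => a = 4*(pf-p0)/T^2
a = 4*(10.3-0.4)/8^2 = 0.6188
t = 4 is in the acceleration phase (t <= T/2).
p = p0 + 0.5*a*t^2 = 0.4 + 0.5*0.6188*4^2
= 5.35


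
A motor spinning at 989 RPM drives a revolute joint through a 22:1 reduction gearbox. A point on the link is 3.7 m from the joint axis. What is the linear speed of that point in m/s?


omega_motor = 989 * 2*pi/60 = 103.5678 rad/s
omega_joint = omega_motor / 22 = 4.7076 rad/s
v = omega_joint * r = 4.7076 * 3.7
= 17.4182 m/s


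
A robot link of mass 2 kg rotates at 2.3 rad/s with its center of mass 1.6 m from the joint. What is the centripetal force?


F = m * omega^2 * r
= 2 * 2.3^2 * 1.6
= 2 * 5.29 * 1.6
= 16.928 N


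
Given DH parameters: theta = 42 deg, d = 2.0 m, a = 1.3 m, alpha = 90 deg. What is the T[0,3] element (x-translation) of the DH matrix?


T[0,3] = a * cos(theta)
= 1.3 * cos(42 deg)
= 1.3 * 0.7431
= 0.9661


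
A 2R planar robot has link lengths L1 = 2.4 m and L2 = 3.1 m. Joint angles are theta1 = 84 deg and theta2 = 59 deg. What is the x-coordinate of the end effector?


Convert angles to radians: theta1 = 1.4661, theta2 = 1.0297
x = L1*cos(theta1) + L2*cos(theta1+theta2)
x = 0.2509 + -2.4758
x = -2.2249


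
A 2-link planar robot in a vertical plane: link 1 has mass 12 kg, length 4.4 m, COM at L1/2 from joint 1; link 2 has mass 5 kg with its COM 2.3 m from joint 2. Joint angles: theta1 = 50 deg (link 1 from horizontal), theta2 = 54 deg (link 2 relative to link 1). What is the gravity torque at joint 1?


Horizontal distance from joint 1 to link-1 COM:
  x_c1 = (L1/2)*cos(t1) = 2.2 * 0.6428 = 1.4141 m
Horizontal distance from joint 1 to link-2 COM:
  x_c2 = L1*cos(t1) + Lc2*cos(t1+t2)
       = 4.4*0.6428 + 2.3*-0.2419 = 2.2718 m
tau1 = m1*g*x_c1 + m2*g*x_c2
     = 12*9.81*1.4141 + 5*9.81*2.2718
     = 166.4717 + 111.434
     = 277.9057 Nm


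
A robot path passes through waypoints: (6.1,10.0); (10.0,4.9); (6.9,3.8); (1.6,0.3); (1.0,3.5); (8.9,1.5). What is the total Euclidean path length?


Segment lengths:
  seg1 = sqrt((3.9)^2 + (-5.1)^2) = 6.4203
  seg2 = sqrt((-3.1)^2 + (-1.1)^2) = 3.2894
  seg3 = sqrt((-5.3)^2 + (-3.5)^2) = 6.3514
  seg4 = sqrt((-0.6)^2 + (3.2)^2) = 3.2558
  seg5 = sqrt((7.9)^2 + (-2.0)^2) = 8.1492
Total = 27.466


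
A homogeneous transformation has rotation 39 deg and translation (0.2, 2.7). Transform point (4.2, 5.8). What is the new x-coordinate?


x' = cos(theta)*px - sin(theta)*py + tx
= 0.7771*4.2 - 0.6293*5.8 + 0.2
= -0.186


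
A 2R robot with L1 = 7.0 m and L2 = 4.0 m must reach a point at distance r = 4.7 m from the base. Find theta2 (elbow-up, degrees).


cos(theta2) = (r^2 - L1^2 - L2^2) / (2*L1*L2)
cos(theta2) = (22.09 - 49.0 - 16.0) / 56.0
cos(theta2) = -0.76625
theta2 = 140.0183 degrees


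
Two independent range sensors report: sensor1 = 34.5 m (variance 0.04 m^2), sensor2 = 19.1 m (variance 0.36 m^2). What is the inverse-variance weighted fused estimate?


w1 = (1/var1) / (1/var1 + 1/var2)
   = 25.0 / (25.0 + 2.7778) = 0.9
w2 = 1 - w1 = 0.1
fused = w1*s1 + w2*s2 = 31.05 + 1.91
= 32.96 m


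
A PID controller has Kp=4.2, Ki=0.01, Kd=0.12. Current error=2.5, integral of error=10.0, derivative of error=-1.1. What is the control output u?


u = Kp*e + Ki*int(e) + Kd*de/dt
= 4.2*2.5 + 0.01*10.0 + 0.12*(-1.1)
= 10.5 + 0.1 + -0.132
= 10.468


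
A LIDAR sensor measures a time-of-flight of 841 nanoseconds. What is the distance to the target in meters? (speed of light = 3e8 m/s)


tof = 841 ns = 8.41e-07 s
dist = c * tof / 2
= 3e8 * 8.41e-07 / 2
= 126.15 m


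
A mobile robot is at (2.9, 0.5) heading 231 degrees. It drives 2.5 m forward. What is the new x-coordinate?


x_new = x0 + d*cos(theta)
= 2.9 + 2.5*cos(231)
= 2.9 + -1.5733
= 1.3267


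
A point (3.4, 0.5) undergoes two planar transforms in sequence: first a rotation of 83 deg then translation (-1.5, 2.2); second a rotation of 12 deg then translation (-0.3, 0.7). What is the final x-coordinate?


After transform 1:
x1 = cos(83)*3.4 - sin(83)*0.5 + -1.5 = -1.5819
y1 = sin(83)*3.4 + cos(83)*0.5 + 2.2 = 5.6356
After transform 2:
x2 = cos(12)*-1.5819 - sin(12)*5.6356 + -0.3
= -3.0191


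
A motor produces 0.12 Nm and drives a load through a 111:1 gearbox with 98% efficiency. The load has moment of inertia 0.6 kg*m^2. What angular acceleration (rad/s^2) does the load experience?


tau_out = tau_motor * N * eta
= 0.12 * 111 * 0.98 = 13.0536 Nm
alpha = tau_out / I = 13.0536 / 0.6
= 21.756 rad/s^2


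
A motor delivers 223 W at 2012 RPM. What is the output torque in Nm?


omega = 2012 * 2*pi/60 = 210.6961 rad/s
tau = P / omega = 223 / 210.6961
= 1.0584 Nm


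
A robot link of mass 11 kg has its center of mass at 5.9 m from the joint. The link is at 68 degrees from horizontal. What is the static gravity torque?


tau = m*g*L*cos(angle)
= 11 * 9.81 * 5.9 * cos(68 deg)
= 11 * 9.81 * 5.9 * 0.3746
= 238.5004 Nm


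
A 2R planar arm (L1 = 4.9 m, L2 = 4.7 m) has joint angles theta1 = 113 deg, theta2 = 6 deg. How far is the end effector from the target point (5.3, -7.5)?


End effector via forward kinematics:
x = L1*cos(t1) + L2*cos(t1+t2) = -4.1932
y = L1*sin(t1) + L2*sin(t1+t2) = 8.6212
Distance to target:
d = sqrt((5.3 - -4.1932)^2 + (-7.5 - 8.6212)^2)
= sqrt(90.1206 + 259.8927)
= 18.7086 m


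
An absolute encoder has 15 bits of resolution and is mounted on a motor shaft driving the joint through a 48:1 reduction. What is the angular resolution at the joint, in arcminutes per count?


counts = 2^15 = 32768
effective counts at joint = 32768 * 48 = 1572864
resolution = 360*60 / 1572864
= 0.0137 arcmin/count


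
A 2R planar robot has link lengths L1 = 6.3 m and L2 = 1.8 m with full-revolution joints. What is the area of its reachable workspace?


r_max = L1 + L2 = 8.1 m
r_min = |L1 - L2| = 4.5 m
Area = pi*(r_max^2 - r_min^2)
= pi*(65.61 - 20.25)
= pi * 45.36
= 142.5026 m^2


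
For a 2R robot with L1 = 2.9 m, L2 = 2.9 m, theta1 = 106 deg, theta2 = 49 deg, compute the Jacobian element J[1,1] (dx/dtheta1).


J[1,1] = -L1*sin(t1) - L2*sin(t1+t2)
= -2.9*sin(106) - 2.9*sin(155)
= -4.0133


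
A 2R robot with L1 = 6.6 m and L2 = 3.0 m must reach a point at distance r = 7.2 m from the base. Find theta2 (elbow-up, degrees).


cos(theta2) = (r^2 - L1^2 - L2^2) / (2*L1*L2)
cos(theta2) = (51.84 - 43.56 - 9.0) / 39.6
cos(theta2) = -0.018182
theta2 = 91.0418 degrees


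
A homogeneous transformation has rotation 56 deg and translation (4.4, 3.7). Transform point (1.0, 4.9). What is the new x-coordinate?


x' = cos(theta)*px - sin(theta)*py + tx
= 0.5592*1.0 - 0.829*4.9 + 4.4
= 0.8969


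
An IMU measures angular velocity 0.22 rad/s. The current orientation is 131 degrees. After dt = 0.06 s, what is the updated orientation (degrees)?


delta_theta = w * dt = 0.22 * 0.06 = 0.0132 rad
= 0.7563 deg
theta_new = 131 + 0.7563 = 131.7563 deg


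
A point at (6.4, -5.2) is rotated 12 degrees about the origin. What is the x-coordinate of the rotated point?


x' = x*cos(theta) - y*sin(theta)
cos(12 deg) = 0.9781, sin(12 deg) = 0.2079
x' = 6.4 * 0.9781 - -5.2 * 0.2079
= 6.2601 - -1.0811
= 7.3413


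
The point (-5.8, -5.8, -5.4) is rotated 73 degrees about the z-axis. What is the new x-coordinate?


Rotation about z-axis: x' = x*cos(theta) - y*sin(theta)
= -5.8 * 0.2924 - -5.8 * 0.9563
= 3.8508


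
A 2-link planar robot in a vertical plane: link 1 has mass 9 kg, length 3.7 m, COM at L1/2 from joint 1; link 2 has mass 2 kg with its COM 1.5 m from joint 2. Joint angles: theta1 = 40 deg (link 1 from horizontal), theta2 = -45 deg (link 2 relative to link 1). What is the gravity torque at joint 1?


Horizontal distance from joint 1 to link-1 COM:
  x_c1 = (L1/2)*cos(t1) = 1.85 * 0.766 = 1.4172 m
Horizontal distance from joint 1 to link-2 COM:
  x_c2 = L1*cos(t1) + Lc2*cos(t1+t2)
       = 3.7*0.766 + 1.5*0.9962 = 4.3287 m
tau1 = m1*g*x_c1 + m2*g*x_c2
     = 9*9.81*1.4172 + 2*9.81*4.3287
     = 125.123 + 84.9282
     = 210.0513 Nm


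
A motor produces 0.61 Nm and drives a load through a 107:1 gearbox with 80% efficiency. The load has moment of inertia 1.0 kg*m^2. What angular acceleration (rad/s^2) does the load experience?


tau_out = tau_motor * N * eta
= 0.61 * 107 * 0.8 = 52.216 Nm
alpha = tau_out / I = 52.216 / 1.0
= 52.216 rad/s^2


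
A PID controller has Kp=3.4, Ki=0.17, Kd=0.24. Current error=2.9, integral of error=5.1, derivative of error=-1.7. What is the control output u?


u = Kp*e + Ki*int(e) + Kd*de/dt
= 3.4*2.9 + 0.17*5.1 + 0.24*(-1.7)
= 9.86 + 0.867 + -0.408
= 10.319


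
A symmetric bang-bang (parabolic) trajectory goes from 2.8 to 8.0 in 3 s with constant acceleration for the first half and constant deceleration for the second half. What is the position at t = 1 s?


Symmetric rest-to-rest: each phase covers (pf-p0)/2 in time T/2. 0.5*a*(T/2)^2 = (pf-p0)/2 => a = 4*(pf-p0)/T^2
a = 4*(8.0-2.8)/3^2 = 2.3111
t = 1 is in the acceleration phase (t <= T/2).
p = p0 + 0.5*a*t^2 = 2.8 + 0.5*2.3111*1^2
= 3.9556


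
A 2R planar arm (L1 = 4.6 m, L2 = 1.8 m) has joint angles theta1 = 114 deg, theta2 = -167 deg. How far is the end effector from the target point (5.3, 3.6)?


End effector via forward kinematics:
x = L1*cos(t1) + L2*cos(t1+t2) = -0.7877
y = L1*sin(t1) + L2*sin(t1+t2) = 2.7648
Distance to target:
d = sqrt((5.3 - -0.7877)^2 + (3.6 - 2.7648)^2)
= sqrt(37.0604 + 0.6976)
= 6.1448 m


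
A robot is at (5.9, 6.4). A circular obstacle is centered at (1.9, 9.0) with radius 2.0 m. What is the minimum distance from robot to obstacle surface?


center_dist = sqrt((5.9-1.9)^2 + (6.4-9.0)^2)
= sqrt(16.0 + 6.76)
= 4.7707
min_dist = center_dist - radius = 4.7707 - 2.0 = 2.7707 m


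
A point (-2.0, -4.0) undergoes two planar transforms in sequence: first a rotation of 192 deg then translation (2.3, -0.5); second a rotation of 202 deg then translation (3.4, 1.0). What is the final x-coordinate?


After transform 1:
x1 = cos(192)*-2.0 - sin(192)*-4.0 + 2.3 = 3.4246
y1 = sin(192)*-2.0 + cos(192)*-4.0 + -0.5 = 3.8284
After transform 2:
x2 = cos(202)*3.4246 - sin(202)*3.8284 + 3.4
= 1.6589


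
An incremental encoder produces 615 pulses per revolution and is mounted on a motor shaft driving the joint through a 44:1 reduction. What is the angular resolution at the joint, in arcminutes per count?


counts per rev = 615
effective counts at joint = 615 * 44 = 27060
resolution = 360*60 / 27060
= 0.7982 arcmin/count


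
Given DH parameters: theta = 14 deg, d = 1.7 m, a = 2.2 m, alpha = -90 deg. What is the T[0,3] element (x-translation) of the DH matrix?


T[0,3] = a * cos(theta)
= 2.2 * cos(14 deg)
= 2.2 * 0.9703
= 2.1347


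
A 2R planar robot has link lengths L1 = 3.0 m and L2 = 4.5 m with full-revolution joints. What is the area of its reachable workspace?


r_max = L1 + L2 = 7.5 m
r_min = |L1 - L2| = 1.5 m
Area = pi*(r_max^2 - r_min^2)
= pi*(56.25 - 2.25)
= pi * 54.0
= 169.646 m^2


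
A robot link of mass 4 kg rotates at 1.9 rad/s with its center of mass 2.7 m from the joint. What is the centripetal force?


F = m * omega^2 * r
= 4 * 1.9^2 * 2.7
= 4 * 3.61 * 2.7
= 38.988 N


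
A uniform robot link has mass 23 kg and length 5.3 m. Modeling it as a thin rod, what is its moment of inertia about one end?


I = (1/3) * m * L^2
= (1/3) * 23 * 5.3^2
= 0.333333 * 23 * 28.09
= 215.3567 kg*m^2


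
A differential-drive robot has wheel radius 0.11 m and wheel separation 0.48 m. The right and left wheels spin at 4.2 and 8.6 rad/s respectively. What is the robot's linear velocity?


vR = r*wR = 0.11*4.2 = 0.462 m/s
vL = r*wL = 0.11*8.6 = 0.946 m/s
v = (vR+vL)/2 = 0.704 m/s
omega = (vR-vL)/L = -1.0083 rad/s
linear velocity = 0.704 m/s


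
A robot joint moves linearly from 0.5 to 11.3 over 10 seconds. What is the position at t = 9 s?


s = t/T = 9/10 = 0.9
p(t) = p0 + (pf-p0)*s
= 0.5 + (11.3 - 0.5) * 0.9
= 10.22


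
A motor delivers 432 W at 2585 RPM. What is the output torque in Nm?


omega = 2585 * 2*pi/60 = 270.7006 rad/s
tau = P / omega = 432 / 270.7006
= 1.5959 Nm


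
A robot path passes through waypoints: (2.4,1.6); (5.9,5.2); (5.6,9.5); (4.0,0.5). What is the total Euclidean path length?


Segment lengths:
  seg1 = sqrt((3.5)^2 + (3.6)^2) = 5.021
  seg2 = sqrt((-0.3)^2 + (4.3)^2) = 4.3105
  seg3 = sqrt((-1.6)^2 + (-9.0)^2) = 9.1411
Total = 18.4725


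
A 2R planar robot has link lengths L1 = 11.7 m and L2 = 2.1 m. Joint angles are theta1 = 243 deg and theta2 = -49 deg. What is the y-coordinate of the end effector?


Convert angles to radians: theta1 = 4.2412, theta2 = -0.8552
y = L1*sin(theta1) + L2*sin(theta1+theta2)
y = -10.4248 + -0.508
y = -10.9328


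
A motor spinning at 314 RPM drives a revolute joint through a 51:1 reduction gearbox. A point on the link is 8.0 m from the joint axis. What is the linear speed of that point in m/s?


omega_motor = 314 * 2*pi/60 = 32.882 rad/s
omega_joint = omega_motor / 51 = 0.6447 rad/s
v = omega_joint * r = 0.6447 * 8.0
= 5.158 m/s


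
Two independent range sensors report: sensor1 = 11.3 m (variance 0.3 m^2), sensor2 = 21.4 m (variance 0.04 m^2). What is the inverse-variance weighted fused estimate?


w1 = (1/var1) / (1/var1 + 1/var2)
   = 3.3333 / (3.3333 + 25.0) = 0.1176
w2 = 1 - w1 = 0.8824
fused = w1*s1 + w2*s2 = 1.3294 + 18.8824
= 20.2118 m


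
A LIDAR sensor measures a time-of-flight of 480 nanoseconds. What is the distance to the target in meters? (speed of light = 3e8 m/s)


tof = 480 ns = 4.8e-07 s
dist = c * tof / 2
= 3e8 * 4.8e-07 / 2
= 72.0 m


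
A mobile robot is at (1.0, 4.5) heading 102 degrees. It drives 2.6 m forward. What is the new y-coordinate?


y_new = y0 + d*sin(theta)
= 4.5 + 2.6*sin(102)
= 4.5 + 2.5432
= 7.0432


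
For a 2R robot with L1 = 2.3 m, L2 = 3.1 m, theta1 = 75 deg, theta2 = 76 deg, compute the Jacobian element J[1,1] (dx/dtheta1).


J[1,1] = -L1*sin(t1) - L2*sin(t1+t2)
= -2.3*sin(75) - 3.1*sin(151)
= -3.7245


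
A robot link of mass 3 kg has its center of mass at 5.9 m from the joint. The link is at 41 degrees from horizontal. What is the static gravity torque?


tau = m*g*L*cos(angle)
= 3 * 9.81 * 5.9 * cos(41 deg)
= 3 * 9.81 * 5.9 * 0.7547
= 131.0455 Nm


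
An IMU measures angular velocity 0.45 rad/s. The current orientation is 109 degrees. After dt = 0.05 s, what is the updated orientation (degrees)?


delta_theta = w * dt = 0.45 * 0.05 = 0.0225 rad
= 1.2892 deg
theta_new = 109 + 1.2892 = 110.2892 deg


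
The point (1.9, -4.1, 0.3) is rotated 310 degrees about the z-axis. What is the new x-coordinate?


Rotation about z-axis: x' = x*cos(theta) - y*sin(theta)
= 1.9 * 0.6428 - -4.1 * -0.766
= -1.9195


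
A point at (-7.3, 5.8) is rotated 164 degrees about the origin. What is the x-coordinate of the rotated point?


x' = x*cos(theta) - y*sin(theta)
cos(164 deg) = -0.9613, sin(164 deg) = 0.2756
x' = -7.3 * -0.9613 - 5.8 * 0.2756
= 7.0172 - 1.5987
= 5.4185


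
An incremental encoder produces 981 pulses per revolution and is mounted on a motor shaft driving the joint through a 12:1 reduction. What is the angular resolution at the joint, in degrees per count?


counts per rev = 981
effective counts at joint = 981 * 12 = 11772
resolution = 360 / 11772
= 0.0306 deg/count


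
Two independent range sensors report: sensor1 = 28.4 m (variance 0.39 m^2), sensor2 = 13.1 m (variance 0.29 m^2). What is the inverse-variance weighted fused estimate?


w1 = (1/var1) / (1/var1 + 1/var2)
   = 2.5641 / (2.5641 + 3.4483) = 0.4265
w2 = 1 - w1 = 0.5735
fused = w1*s1 + w2*s2 = 12.1118 + 7.5132
= 19.625 m


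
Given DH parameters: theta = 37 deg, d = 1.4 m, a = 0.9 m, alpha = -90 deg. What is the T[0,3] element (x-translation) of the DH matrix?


T[0,3] = a * cos(theta)
= 0.9 * cos(37 deg)
= 0.9 * 0.7986
= 0.7188


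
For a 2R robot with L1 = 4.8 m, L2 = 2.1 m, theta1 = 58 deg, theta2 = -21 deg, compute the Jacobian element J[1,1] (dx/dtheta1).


J[1,1] = -L1*sin(t1) - L2*sin(t1+t2)
= -4.8*sin(58) - 2.1*sin(37)
= -5.3344


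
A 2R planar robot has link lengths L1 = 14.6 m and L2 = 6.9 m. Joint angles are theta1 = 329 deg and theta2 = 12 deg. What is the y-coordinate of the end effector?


Convert angles to radians: theta1 = 5.7421, theta2 = 0.2094
y = L1*sin(theta1) + L2*sin(theta1+theta2)
y = -7.5196 + -2.2464
y = -9.766


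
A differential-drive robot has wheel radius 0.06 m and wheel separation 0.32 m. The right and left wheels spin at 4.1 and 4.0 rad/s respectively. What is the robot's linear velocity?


vR = r*wR = 0.06*4.1 = 0.246 m/s
vL = r*wL = 0.06*4.0 = 0.24 m/s
v = (vR+vL)/2 = 0.243 m/s
omega = (vR-vL)/L = 0.0187 rad/s
linear velocity = 0.243 m/s


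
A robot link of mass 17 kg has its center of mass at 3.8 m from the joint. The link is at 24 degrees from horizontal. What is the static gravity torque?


tau = m*g*L*cos(angle)
= 17 * 9.81 * 3.8 * cos(24 deg)
= 17 * 9.81 * 3.8 * 0.9135
= 578.9375 Nm


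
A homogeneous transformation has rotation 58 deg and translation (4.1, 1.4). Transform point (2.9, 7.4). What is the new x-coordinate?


x' = cos(theta)*px - sin(theta)*py + tx
= 0.5299*2.9 - 0.848*7.4 + 4.1
= -0.6388


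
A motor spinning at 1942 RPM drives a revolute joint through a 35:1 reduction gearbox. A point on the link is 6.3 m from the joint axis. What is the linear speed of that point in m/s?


omega_motor = 1942 * 2*pi/60 = 203.3658 rad/s
omega_joint = omega_motor / 35 = 5.8105 rad/s
v = omega_joint * r = 5.8105 * 6.3
= 36.6058 m/s


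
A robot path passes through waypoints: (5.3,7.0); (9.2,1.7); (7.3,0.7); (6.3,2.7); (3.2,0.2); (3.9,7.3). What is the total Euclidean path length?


Segment lengths:
  seg1 = sqrt((3.9)^2 + (-5.3)^2) = 6.5803
  seg2 = sqrt((-1.9)^2 + (-1.0)^2) = 2.1471
  seg3 = sqrt((-1.0)^2 + (2.0)^2) = 2.2361
  seg4 = sqrt((-3.1)^2 + (-2.5)^2) = 3.9825
  seg5 = sqrt((0.7)^2 + (7.1)^2) = 7.1344
Total = 22.0803


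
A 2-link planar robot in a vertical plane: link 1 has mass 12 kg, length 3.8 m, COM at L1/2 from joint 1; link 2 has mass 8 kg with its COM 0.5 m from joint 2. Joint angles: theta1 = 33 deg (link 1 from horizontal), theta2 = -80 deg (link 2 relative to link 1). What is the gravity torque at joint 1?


Horizontal distance from joint 1 to link-1 COM:
  x_c1 = (L1/2)*cos(t1) = 1.9 * 0.8387 = 1.5935 m
Horizontal distance from joint 1 to link-2 COM:
  x_c2 = L1*cos(t1) + Lc2*cos(t1+t2)
       = 3.8*0.8387 + 0.5*0.682 = 3.5279 m
tau1 = m1*g*x_c1 + m2*g*x_c2
     = 12*9.81*1.5935 + 8*9.81*3.5279
     = 187.5838 + 276.8733
     = 464.4571 Nm


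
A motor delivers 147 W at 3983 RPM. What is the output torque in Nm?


omega = 3983 * 2*pi/60 = 417.0988 rad/s
tau = P / omega = 147 / 417.0988
= 0.3524 Nm


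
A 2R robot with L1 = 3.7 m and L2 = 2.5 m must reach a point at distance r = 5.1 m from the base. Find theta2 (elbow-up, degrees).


cos(theta2) = (r^2 - L1^2 - L2^2) / (2*L1*L2)
cos(theta2) = (26.01 - 13.69 - 6.25) / 18.5
cos(theta2) = 0.328108
theta2 = 70.846 degrees


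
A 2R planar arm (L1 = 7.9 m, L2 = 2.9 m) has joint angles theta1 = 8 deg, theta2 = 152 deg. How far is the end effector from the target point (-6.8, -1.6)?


End effector via forward kinematics:
x = L1*cos(t1) + L2*cos(t1+t2) = 5.098
y = L1*sin(t1) + L2*sin(t1+t2) = 2.0913
Distance to target:
d = sqrt((-6.8 - 5.098)^2 + (-1.6 - 2.0913)^2)
= sqrt(141.5626 + 13.6259)
= 12.4575 m


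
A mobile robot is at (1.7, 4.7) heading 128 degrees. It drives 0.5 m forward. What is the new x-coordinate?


x_new = x0 + d*cos(theta)
= 1.7 + 0.5*cos(128)
= 1.7 + -0.3078
= 1.3922


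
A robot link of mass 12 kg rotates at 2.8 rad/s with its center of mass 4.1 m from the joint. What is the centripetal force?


F = m * omega^2 * r
= 12 * 2.8^2 * 4.1
= 12 * 7.84 * 4.1
= 385.728 N


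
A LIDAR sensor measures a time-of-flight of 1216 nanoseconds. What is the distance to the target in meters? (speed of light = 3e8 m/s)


tof = 1216 ns = 1.216e-06 s
dist = c * tof / 2
= 3e8 * 1.216e-06 / 2
= 182.4 m


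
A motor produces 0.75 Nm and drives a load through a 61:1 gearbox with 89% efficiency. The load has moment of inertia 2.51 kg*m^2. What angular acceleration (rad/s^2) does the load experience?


tau_out = tau_motor * N * eta
= 0.75 * 61 * 0.89 = 40.7175 Nm
alpha = tau_out / I = 40.7175 / 2.51
= 16.2221 rad/s^2


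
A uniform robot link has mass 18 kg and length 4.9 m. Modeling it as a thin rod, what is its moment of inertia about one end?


I = (1/3) * m * L^2
= (1/3) * 18 * 4.9^2
= 0.333333 * 18 * 24.01
= 144.06 kg*m^2


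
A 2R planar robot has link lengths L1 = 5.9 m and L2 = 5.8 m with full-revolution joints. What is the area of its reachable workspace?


r_max = L1 + L2 = 11.7 m
r_min = |L1 - L2| = 0.1 m
Area = pi*(r_max^2 - r_min^2)
= pi*(136.89 - 0.01)
= pi * 136.88
= 430.0212 m^2


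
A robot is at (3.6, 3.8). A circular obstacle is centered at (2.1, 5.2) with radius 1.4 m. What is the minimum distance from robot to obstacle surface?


center_dist = sqrt((3.6-2.1)^2 + (3.8-5.2)^2)
= sqrt(2.25 + 1.96)
= 2.0518
min_dist = center_dist - radius = 2.0518 - 1.4 = 0.6518 m


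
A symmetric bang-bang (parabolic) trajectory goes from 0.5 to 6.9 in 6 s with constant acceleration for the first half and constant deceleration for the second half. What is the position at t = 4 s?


Symmetric rest-to-rest: each phase covers (pf-p0)/2 in time T/2. 0.5*a*(T/2)^2 = (pf-p0)/2 => a = 4*(pf-p0)/T^2
a = 4*(6.9-0.5)/6^2 = 0.7111
t = 4 is in the deceleration phase (t > T/2).
p = pf - 0.5*a*(T-t)^2 = 6.9 - 0.5*0.7111*2^2
= 5.4778


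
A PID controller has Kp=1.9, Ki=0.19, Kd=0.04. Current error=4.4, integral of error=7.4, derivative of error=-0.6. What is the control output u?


u = Kp*e + Ki*int(e) + Kd*de/dt
= 1.9*4.4 + 0.19*7.4 + 0.04*(-0.6)
= 8.36 + 1.406 + -0.024
= 9.742


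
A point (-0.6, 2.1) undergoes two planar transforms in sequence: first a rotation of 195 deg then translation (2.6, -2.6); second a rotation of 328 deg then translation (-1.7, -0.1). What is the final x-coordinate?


After transform 1:
x1 = cos(195)*-0.6 - sin(195)*2.1 + 2.6 = 3.7231
y1 = sin(195)*-0.6 + cos(195)*2.1 + -2.6 = -4.4732
After transform 2:
x2 = cos(328)*3.7231 - sin(328)*-4.4732 + -1.7
= -0.9131


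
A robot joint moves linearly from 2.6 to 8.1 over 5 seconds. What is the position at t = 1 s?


s = t/T = 1/5 = 0.2
p(t) = p0 + (pf-p0)*s
= 2.6 + (8.1 - 2.6) * 0.2
= 3.7


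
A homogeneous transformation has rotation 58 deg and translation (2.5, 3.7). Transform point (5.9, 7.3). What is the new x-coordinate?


x' = cos(theta)*px - sin(theta)*py + tx
= 0.5299*5.9 - 0.848*7.3 + 2.5
= -0.5642


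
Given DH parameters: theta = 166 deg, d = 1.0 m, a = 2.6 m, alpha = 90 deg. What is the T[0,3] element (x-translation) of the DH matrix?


T[0,3] = a * cos(theta)
= 2.6 * cos(166 deg)
= 2.6 * -0.9703
= -2.5228


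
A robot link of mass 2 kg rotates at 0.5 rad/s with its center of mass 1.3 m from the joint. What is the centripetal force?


F = m * omega^2 * r
= 2 * 0.5^2 * 1.3
= 2 * 0.25 * 1.3
= 0.65 N


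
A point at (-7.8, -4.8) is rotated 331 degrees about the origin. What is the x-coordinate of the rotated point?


x' = x*cos(theta) - y*sin(theta)
cos(331 deg) = 0.8746, sin(331 deg) = -0.4848
x' = -7.8 * 0.8746 - -4.8 * -0.4848
= -6.822 - 2.3271
= -9.1491


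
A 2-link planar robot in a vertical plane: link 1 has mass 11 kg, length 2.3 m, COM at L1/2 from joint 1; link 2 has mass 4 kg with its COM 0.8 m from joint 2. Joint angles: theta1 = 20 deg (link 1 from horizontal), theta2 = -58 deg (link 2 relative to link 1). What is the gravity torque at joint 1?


Horizontal distance from joint 1 to link-1 COM:
  x_c1 = (L1/2)*cos(t1) = 1.15 * 0.9397 = 1.0806 m
Horizontal distance from joint 1 to link-2 COM:
  x_c2 = L1*cos(t1) + Lc2*cos(t1+t2)
       = 2.3*0.9397 + 0.8*0.788 = 2.7917 m
tau1 = m1*g*x_c1 + m2*g*x_c2
     = 11*9.81*1.0806 + 4*9.81*2.7917
     = 116.6126 + 109.5464
     = 226.1589 Nm


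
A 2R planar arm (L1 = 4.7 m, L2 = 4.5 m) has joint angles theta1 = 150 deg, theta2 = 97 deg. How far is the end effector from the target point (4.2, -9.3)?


End effector via forward kinematics:
x = L1*cos(t1) + L2*cos(t1+t2) = -5.8286
y = L1*sin(t1) + L2*sin(t1+t2) = -1.7923
Distance to target:
d = sqrt((4.2 - -5.8286)^2 + (-9.3 - -1.7923)^2)
= sqrt(100.573 + 56.366)
= 12.5275 m


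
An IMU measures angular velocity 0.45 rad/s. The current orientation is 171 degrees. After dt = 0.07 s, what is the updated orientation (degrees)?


delta_theta = w * dt = 0.45 * 0.07 = 0.0315 rad
= 1.8048 deg
theta_new = 171 + 1.8048 = 172.8048 deg


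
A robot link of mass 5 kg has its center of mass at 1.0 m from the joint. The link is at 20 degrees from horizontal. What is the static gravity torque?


tau = m*g*L*cos(angle)
= 5 * 9.81 * 1.0 * cos(20 deg)
= 5 * 9.81 * 1.0 * 0.9397
= 46.0919 Nm


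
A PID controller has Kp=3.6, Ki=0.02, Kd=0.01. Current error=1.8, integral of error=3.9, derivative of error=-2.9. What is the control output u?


u = Kp*e + Ki*int(e) + Kd*de/dt
= 3.6*1.8 + 0.02*3.9 + 0.01*(-2.9)
= 6.48 + 0.078 + -0.029
= 6.529


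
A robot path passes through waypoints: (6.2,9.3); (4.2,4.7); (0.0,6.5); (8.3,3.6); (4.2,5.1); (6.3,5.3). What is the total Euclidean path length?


Segment lengths:
  seg1 = sqrt((-2.0)^2 + (-4.6)^2) = 5.016
  seg2 = sqrt((-4.2)^2 + (1.8)^2) = 4.5695
  seg3 = sqrt((8.3)^2 + (-2.9)^2) = 8.792
  seg4 = sqrt((-4.1)^2 + (1.5)^2) = 4.3658
  seg5 = sqrt((2.1)^2 + (0.2)^2) = 2.1095
Total = 24.8528


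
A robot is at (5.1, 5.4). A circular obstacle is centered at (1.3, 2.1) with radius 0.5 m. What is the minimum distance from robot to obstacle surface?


center_dist = sqrt((5.1-1.3)^2 + (5.4-2.1)^2)
= sqrt(14.44 + 10.89)
= 5.0329
min_dist = center_dist - radius = 5.0329 - 0.5 = 4.5329 m


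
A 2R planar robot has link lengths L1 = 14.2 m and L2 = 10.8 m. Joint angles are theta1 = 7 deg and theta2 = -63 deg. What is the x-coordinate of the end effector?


Convert angles to radians: theta1 = 0.1222, theta2 = -1.0996
x = L1*cos(theta1) + L2*cos(theta1+theta2)
x = 14.0942 + 6.0393
x = 20.1334


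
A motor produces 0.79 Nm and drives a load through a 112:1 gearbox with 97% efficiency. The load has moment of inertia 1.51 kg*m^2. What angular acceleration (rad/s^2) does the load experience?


tau_out = tau_motor * N * eta
= 0.79 * 112 * 0.97 = 85.8256 Nm
alpha = tau_out / I = 85.8256 / 1.51
= 56.8381 rad/s^2


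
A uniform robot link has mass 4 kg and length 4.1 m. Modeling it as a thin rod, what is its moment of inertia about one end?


I = (1/3) * m * L^2
= (1/3) * 4 * 4.1^2
= 0.333333 * 4 * 16.81
= 22.4133 kg*m^2


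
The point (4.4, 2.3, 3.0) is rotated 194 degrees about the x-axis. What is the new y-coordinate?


Rotation about x-axis: y' = y*cos(theta) - z*sin(theta)
= 2.3 * -0.9703 - 3.0 * -0.2419
= -1.5059


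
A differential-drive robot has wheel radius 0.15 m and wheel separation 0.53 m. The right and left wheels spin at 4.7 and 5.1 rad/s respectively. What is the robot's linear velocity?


vR = r*wR = 0.15*4.7 = 0.705 m/s
vL = r*wL = 0.15*5.1 = 0.765 m/s
v = (vR+vL)/2 = 0.735 m/s
omega = (vR-vL)/L = -0.1132 rad/s
linear velocity = 0.735 m/s


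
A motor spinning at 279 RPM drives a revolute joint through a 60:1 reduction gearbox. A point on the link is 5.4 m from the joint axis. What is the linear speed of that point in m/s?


omega_motor = 279 * 2*pi/60 = 29.2168 rad/s
omega_joint = omega_motor / 60 = 0.4869 rad/s
v = omega_joint * r = 0.4869 * 5.4
= 2.6295 m/s


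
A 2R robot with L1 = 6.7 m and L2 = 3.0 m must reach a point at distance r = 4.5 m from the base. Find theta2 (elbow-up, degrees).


cos(theta2) = (r^2 - L1^2 - L2^2) / (2*L1*L2)
cos(theta2) = (20.25 - 44.89 - 9.0) / 40.2
cos(theta2) = -0.836816
theta2 = 146.8054 degrees


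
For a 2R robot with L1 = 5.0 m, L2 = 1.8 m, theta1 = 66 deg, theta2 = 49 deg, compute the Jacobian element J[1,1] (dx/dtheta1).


J[1,1] = -L1*sin(t1) - L2*sin(t1+t2)
= -5.0*sin(66) - 1.8*sin(115)
= -6.1991


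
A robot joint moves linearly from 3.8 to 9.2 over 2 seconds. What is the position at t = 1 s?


s = t/T = 1/2 = 0.5
p(t) = p0 + (pf-p0)*s
= 3.8 + (9.2 - 3.8) * 0.5
= 6.5


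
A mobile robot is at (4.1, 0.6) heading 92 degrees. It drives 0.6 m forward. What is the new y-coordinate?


y_new = y0 + d*sin(theta)
= 0.6 + 0.6*sin(92)
= 0.6 + 0.5996
= 1.1996


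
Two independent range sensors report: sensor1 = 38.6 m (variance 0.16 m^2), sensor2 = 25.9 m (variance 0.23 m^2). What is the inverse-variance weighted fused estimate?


w1 = (1/var1) / (1/var1 + 1/var2)
   = 6.25 / (6.25 + 4.3478) = 0.5897
w2 = 1 - w1 = 0.4103
fused = w1*s1 + w2*s2 = 22.7641 + 10.6256
= 33.3897 m
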